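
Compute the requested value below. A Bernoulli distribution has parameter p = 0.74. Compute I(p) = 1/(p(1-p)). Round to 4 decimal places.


For Bernoulli(p), Fisher information is I(p) = 1/(p*(1-p)).
p = 0.74, 1-p = 0.26.
p*(1-p) = 0.1924.
I(p) = 1/0.1924 = 5.1975

5.1975


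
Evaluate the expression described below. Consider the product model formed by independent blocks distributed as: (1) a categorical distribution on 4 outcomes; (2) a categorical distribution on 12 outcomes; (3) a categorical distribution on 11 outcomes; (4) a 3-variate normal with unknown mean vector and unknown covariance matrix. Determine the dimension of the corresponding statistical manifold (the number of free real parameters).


The dimension of a statistical manifold equals the number of free
(independent) real parameters of the model. For a product of independent
blocks the parameter counts add.
- categorical on 4 outcomes (probabilities sum to 1): 4-1 = 3.
- categorical on 12 outcomes (probabilities sum to 1): 12-1 = 11.
- categorical on 11 outcomes (probabilities sum to 1): 11-1 = 10.
- 3-variate normal: 3 (mean) + 3*4/2 = 6 (symmetric covariance) = 9.
Total = 3 + 11 + 10 + 9 = 33.
Dimension = 33

33


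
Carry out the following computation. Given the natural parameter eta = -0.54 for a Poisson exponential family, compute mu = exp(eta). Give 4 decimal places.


Expectation parameter for Poisson exponential family:
mu = exp(eta).
eta = -0.54.
mu = exp(-0.54) = 0.5827

0.5827


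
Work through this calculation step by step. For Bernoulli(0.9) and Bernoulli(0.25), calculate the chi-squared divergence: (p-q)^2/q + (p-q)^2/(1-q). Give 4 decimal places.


Chi-squared divergence between Bernoulli distributions:
chi^2 = (p-q)^2/q + (p-q)^2/(1-q).
p = 0.9, q = 0.25, p-q = 0.65.
(p-q)^2 = 0.4225.
term1 = 0.4225/0.25 = 1.69.
term2 = 0.4225/0.75 = 0.563333.
chi^2 = 1.69 + 0.563333 = 2.2533

2.2533


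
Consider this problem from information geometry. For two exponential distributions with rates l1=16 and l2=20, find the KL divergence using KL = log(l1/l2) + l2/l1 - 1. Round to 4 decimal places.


KL divergence for exponential family:
KL = log(l1/l2) + l2/l1 - 1.
log(16/20) = -0.223144.
20/16 = 1.25.
KL = -0.223144 + 1.25 - 1 = 0.0269

0.0269


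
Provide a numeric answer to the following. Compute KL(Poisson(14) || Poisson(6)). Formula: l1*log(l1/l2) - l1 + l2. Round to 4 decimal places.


KL divergence for Poisson:
KL = l1*log(l1/l2) - l1 + l2.
l1 = 14, l2 = 6.
log(14/6) = 0.847298.
l1*log(l1/l2) = 14 * 0.847298 = 11.86217.
KL = 11.86217 - 14 + 6 = 3.8622

3.8622


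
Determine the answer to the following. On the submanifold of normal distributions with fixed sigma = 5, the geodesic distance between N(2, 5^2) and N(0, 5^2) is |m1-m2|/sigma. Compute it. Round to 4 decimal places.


On the fixed-variance normal subfamily, geodesic distance = |m1-m2|/sigma.
|2 - 0| = 2.
sigma = 5.
d = 2/5 = 0.4000

0.4000


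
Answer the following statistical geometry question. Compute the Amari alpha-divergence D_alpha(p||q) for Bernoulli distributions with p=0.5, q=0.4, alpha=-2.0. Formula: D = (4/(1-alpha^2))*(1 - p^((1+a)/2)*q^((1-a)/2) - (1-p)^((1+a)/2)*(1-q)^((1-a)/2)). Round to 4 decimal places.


Amari alpha-divergence:
D = (4/(1-alpha^2))*(1 - p^((1+a)/2)*q^((1-a)/2) - (1-p)^((1+a)/2)*(1-q)^((1-a)/2)).
alpha = -2.0, p = 0.5, q = 0.4.
e1 = (1+alpha)/2 = -0.5, e2 = (1-alpha)/2 = 1.5.
t1 = p^e1 * q^e2 = 0.5^-0.5 * 0.4^1.5 = 0.357771.
t2 = (1-p)^e1 * (1-q)^e2 = 0.5^-0.5 * 0.6^1.5 = 0.657267.
4/(1-alpha^2) = -1.333333.
D = -1.333333*(1 - 0.357771 - 0.657267) = 0.0201

0.0201


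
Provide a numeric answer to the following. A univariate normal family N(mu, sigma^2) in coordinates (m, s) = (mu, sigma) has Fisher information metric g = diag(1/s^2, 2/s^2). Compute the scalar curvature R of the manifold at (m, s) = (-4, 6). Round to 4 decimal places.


The metric has the form g = (A dm^2 + B ds^2)/s^2 with A = 1, B = 2.
Substitute u = sqrt(A/B)*m: g = B*(du^2 + ds^2)/s^2, i.e. B times the
Poincare upper half-plane metric, which has constant Gaussian curvature -1.
Scaling a 2D metric by a constant c divides the Gaussian curvature by c,
so K = -1/B = -1/(2) = -0.5000 everywhere (the point (m, s) = (-4, 6) is irrelevant:
the curvature is constant).
Scalar curvature in dimension 2: R = 2K = -2/(2) = -1.0000.

-1.0000


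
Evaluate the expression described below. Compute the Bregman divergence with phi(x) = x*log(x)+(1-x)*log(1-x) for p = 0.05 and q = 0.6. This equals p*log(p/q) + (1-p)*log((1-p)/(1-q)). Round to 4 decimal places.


Bregman divergence with negative entropy generator:
D = p*log(p/q) + (1-p)*log((1-p)/(1-q)).
p = 0.05, q = 0.6.
p*log(p/q) = 0.05*log(0.05/0.6) = -0.124245.
(1-p)*log((1-p)/(1-q)) = 0.95*log(0.95/0.4) = 0.821748.
D = -0.124245 + 0.821748 = 0.6975

0.6975


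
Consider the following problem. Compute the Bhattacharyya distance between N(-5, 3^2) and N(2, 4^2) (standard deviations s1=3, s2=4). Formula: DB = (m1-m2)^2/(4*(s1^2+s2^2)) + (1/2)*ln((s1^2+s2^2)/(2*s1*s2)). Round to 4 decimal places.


Bhattacharyya distance between two Gaussians:
DB = (m1-m2)^2/(4*(s1^2+s2^2)) + (1/2)*ln((s1^2+s2^2)/(2*s1*s2)).
(m1-m2)^2 = (-7)^2 = 49.
s1^2+s2^2 = 9 + 16 = 25.
term1 = 49/100 = 0.49.
term2 = 0.5*ln(25/24.0) = 0.020411.
DB = 0.49 + 0.020411 = 0.5104

0.5104


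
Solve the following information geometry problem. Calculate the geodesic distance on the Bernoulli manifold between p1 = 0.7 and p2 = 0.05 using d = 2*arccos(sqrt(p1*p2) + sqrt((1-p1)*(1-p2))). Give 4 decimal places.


Geodesic distance on Bernoulli manifold:
d(p1,p2) = 2*arccos(sqrt(p1*p2) + sqrt((1-p1)*(1-p2))).
sqrt(p1*p2) = sqrt(0.7*0.05) = 0.187083.
sqrt((1-p1)*(1-p2)) = sqrt(0.3*0.95) = 0.533854.
arg = 0.187083 + 0.533854 = 0.720937.
d = 2*arccos(0.720937) = 1.5313

1.5313


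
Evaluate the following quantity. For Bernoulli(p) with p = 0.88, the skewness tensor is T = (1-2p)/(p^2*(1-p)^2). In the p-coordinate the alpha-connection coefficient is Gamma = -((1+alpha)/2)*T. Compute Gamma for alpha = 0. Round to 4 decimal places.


Skewness (Amari-Chentsov) tensor: T = (1-2p)/(p^2*(1-p)^2).
p = 0.88, 1-2p = -0.76, p^2 = 0.7744, (1-p)^2 = 0.0144.
T = -0.76/(0.7744 * 0.0144) = -68.153122.
In the p-coordinate, Gamma^(alpha) = Gamma^(0) - (alpha/2)*T with Gamma^(0) = (1/2)*g'(p) = -T/2,
so Gamma^(alpha) = -((1+alpha)/2)*T.
alpha = 0, -(1+alpha)/2 = -0.5.
Gamma = -0.5 * -68.153122 = 34.0766

34.0766


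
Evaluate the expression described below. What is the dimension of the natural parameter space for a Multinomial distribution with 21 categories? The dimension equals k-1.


Exponential family dimension calculation:
For Multinomial with k=21 categories, dim = k-1 = 20.

20


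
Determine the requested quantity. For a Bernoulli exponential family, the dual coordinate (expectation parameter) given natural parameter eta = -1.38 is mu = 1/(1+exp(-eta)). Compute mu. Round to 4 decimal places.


Dual coordinate (expectation parameter) for Bernoulli:
mu = 1/(1+exp(-eta)).
eta = -1.38.
exp(-eta) = exp(1.38) = 3.974902.
mu = 1/(1+3.974902) = 0.2010

0.2010


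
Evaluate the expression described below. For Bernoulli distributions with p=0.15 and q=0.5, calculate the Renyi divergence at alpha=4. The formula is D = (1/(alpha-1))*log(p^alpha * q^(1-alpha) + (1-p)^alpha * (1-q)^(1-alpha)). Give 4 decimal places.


Renyi divergence of order alpha between Bernoulli distributions:
D = (1/(alpha-1))*log(p^alpha * q^(1-alpha) + (1-p)^alpha * (1-q)^(1-alpha)).
alpha = 4, p = 0.15, q = 0.5.
p^alpha * q^(1-alpha) = 0.15^4 * 0.5^-3 = 0.00405.
(1-p)^alpha * (1-q)^(1-alpha) = 0.85^4 * 0.5^-3 = 4.17605.
sum = 0.00405 + 4.17605 = 4.1801.
D = (1/3)*log(4.1801) = 0.4768

0.4768


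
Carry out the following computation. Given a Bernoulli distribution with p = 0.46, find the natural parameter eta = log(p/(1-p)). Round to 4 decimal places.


Natural parameter for Bernoulli: eta = log(p/(1-p)).
p = 0.46, 1-p = 0.54.
p/(1-p) = 0.851852.
eta = log(0.851852) = -0.1603

-0.1603


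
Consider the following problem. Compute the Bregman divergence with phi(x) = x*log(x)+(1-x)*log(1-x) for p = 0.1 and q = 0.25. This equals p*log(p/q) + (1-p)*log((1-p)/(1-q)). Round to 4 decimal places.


Bregman divergence with negative entropy generator:
D = p*log(p/q) + (1-p)*log((1-p)/(1-q)).
p = 0.1, q = 0.25.
p*log(p/q) = 0.1*log(0.1/0.25) = -0.091629.
(1-p)*log((1-p)/(1-q)) = 0.9*log(0.9/0.75) = 0.164089.
D = -0.091629 + 0.164089 = 0.0725

0.0725


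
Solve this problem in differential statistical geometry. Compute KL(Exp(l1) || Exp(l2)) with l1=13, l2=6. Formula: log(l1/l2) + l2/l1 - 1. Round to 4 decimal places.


KL divergence for exponential family:
KL = log(l1/l2) + l2/l1 - 1.
log(13/6) = 0.77319.
6/13 = 0.461538.
KL = 0.77319 + 0.461538 - 1 = 0.2347

0.2347


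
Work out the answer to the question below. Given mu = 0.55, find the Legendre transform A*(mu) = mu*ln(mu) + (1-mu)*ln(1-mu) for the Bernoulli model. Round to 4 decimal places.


Legendre transform for Bernoulli:
A*(mu) = mu*log(mu) + (1-mu)*log(1-mu).
mu = 0.55, 1-mu = 0.45.
mu*log(mu) = 0.55*log(0.55) = -0.32881.
(1-mu)*log(1-mu) = 0.45*log(0.45) = -0.359328.
A* = -0.32881 + -0.359328 = -0.6881

-0.6881


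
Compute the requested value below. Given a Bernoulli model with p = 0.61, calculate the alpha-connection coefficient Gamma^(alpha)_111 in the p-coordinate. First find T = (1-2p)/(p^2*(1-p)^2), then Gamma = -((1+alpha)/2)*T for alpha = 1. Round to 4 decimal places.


Skewness (Amari-Chentsov) tensor: T = (1-2p)/(p^2*(1-p)^2).
p = 0.61, 1-2p = -0.22, p^2 = 0.3721, (1-p)^2 = 0.1521.
T = -0.22/(0.3721 * 0.1521) = -3.887172.
In the p-coordinate, Gamma^(alpha) = Gamma^(0) - (alpha/2)*T with Gamma^(0) = (1/2)*g'(p) = -T/2,
so Gamma^(alpha) = -((1+alpha)/2)*T.
alpha = 1, -(1+alpha)/2 = -1.0.
Gamma = -1.0 * -3.887172 = 3.8872

3.8872


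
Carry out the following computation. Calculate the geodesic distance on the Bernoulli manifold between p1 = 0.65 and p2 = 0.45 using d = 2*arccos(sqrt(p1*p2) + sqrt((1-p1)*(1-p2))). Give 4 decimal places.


Geodesic distance on Bernoulli manifold:
d(p1,p2) = 2*arccos(sqrt(p1*p2) + sqrt((1-p1)*(1-p2))).
sqrt(p1*p2) = sqrt(0.65*0.45) = 0.540833.
sqrt((1-p1)*(1-p2)) = sqrt(0.35*0.55) = 0.438748.
arg = 0.540833 + 0.438748 = 0.979581.
d = 2*arccos(0.979581) = 0.4049

0.4049


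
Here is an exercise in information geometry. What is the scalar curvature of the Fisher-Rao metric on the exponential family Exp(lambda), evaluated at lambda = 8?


This family has a single free parameter, so its statistical manifold
is 1-dimensional. The Riemann curvature tensor of any 1-dimensional
Riemannian manifold vanishes identically, so R = 0.

0


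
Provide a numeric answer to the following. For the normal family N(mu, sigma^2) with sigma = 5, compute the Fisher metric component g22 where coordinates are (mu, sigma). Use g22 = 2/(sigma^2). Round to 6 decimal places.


For the 2-parameter normal family, the Fisher metric has:
  g11 = 1/sigma^2, g22 = 2/sigma^2.
sigma = 5, sigma^2 = 25.
g22 = 0.080000

0.080000


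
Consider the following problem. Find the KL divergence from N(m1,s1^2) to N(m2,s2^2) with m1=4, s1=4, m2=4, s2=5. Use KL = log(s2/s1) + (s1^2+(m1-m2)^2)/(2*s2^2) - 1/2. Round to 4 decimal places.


KL divergence between normal distributions:
KL = log(s2/s1) + (s1^2 + (m1-m2)^2)/(2*s2^2) - 1/2.
log(5/4) = 0.223144.
(4^2 + (4-4)^2)/(2*5^2) = (16 + 0)/50 = 0.32.
KL = 0.223144 + 0.32 - 0.5 = 0.0431

0.0431


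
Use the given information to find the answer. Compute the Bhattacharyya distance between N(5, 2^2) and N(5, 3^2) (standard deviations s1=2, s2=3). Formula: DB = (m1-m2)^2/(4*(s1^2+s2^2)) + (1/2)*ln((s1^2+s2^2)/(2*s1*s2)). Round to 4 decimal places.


Bhattacharyya distance between two Gaussians:
DB = (m1-m2)^2/(4*(s1^2+s2^2)) + (1/2)*ln((s1^2+s2^2)/(2*s1*s2)).
(m1-m2)^2 = (0)^2 = 0.
s1^2+s2^2 = 4 + 9 = 13.
term1 = 0/52 = 0.0.
term2 = 0.5*ln(13/12.0) = 0.040021.
DB = 0.0 + 0.040021 = 0.0400

0.0400


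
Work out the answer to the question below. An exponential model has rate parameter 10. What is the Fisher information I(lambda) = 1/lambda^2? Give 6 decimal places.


Fisher information for exponential: I(lambda) = 1/lambda^2.
lambda = 10, lambda^2 = 100.
I = 1/100 = 0.010000

0.010000


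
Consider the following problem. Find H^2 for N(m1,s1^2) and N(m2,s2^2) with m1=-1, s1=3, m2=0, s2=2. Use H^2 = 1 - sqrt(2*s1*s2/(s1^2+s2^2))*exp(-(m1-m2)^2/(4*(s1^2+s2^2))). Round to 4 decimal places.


Squared Hellinger distance for Gaussians:
H^2 = 1 - sqrt(2*s1*s2/(s1^2+s2^2)) * exp(-(m1-m2)^2/(4*(s1^2+s2^2))).
s1^2 = 9, s2^2 = 4, s1^2+s2^2 = 13.
sqrt(2*3*2/(13)) = 0.960769.
(m1-m2)^2 = (-1)^2 = 1.
exp(-1/(4*13)) = exp(-0.019231) = 0.980953.
H^2 = 1 - 0.960769*0.980953 = 0.0575

0.0575


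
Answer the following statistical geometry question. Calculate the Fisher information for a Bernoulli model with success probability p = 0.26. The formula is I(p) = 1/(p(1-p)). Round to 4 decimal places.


For Bernoulli(p), Fisher information is I(p) = 1/(p*(1-p)).
p = 0.26, 1-p = 0.74.
p*(1-p) = 0.1924.
I(p) = 1/0.1924 = 5.1975

5.1975


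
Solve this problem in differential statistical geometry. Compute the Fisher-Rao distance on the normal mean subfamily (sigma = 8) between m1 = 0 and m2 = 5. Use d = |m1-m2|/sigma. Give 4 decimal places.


On the fixed-variance normal subfamily, geodesic distance = |m1-m2|/sigma.
|0 - 5| = 5.
sigma = 8.
d = 5/8 = 0.6250

0.6250


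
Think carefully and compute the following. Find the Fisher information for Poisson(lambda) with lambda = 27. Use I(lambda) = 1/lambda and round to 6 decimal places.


Fisher information for Poisson: I(lambda) = 1/lambda.
lambda = 27.
I(lambda) = 1/27 = 0.037037

0.037037


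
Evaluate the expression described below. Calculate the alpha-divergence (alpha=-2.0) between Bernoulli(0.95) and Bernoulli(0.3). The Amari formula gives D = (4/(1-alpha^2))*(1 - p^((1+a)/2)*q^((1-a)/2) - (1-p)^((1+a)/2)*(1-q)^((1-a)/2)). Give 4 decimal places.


Amari alpha-divergence:
D = (4/(1-alpha^2))*(1 - p^((1+a)/2)*q^((1-a)/2) - (1-p)^((1+a)/2)*(1-q)^((1-a)/2)).
alpha = -2.0, p = 0.95, q = 0.3.
e1 = (1+alpha)/2 = -0.5, e2 = (1-alpha)/2 = 1.5.
t1 = p^e1 * q^e2 = 0.95^-0.5 * 0.3^1.5 = 0.168585.
t2 = (1-p)^e1 * (1-q)^e2 = 0.05^-0.5 * 0.7^1.5 = 2.61916.
4/(1-alpha^2) = -1.333333.
D = -1.333333*(1 - 0.168585 - 2.61916) = 2.3837

2.3837


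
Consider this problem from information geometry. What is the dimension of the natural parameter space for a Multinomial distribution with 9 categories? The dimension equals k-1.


Exponential family dimension calculation:
For Multinomial with k=9 categories, dim = k-1 = 8.

8


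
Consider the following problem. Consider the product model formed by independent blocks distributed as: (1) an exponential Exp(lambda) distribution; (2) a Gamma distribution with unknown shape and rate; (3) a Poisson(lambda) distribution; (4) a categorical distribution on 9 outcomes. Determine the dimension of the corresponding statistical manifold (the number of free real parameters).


The dimension of a statistical manifold equals the number of free
(independent) real parameters of the model. For a product of independent
blocks the parameter counts add.
- exponential (lambda): 1.
- Gamma (shape, rate): 2.
- Poisson (lambda): 1.
- categorical on 9 outcomes (probabilities sum to 1): 9-1 = 8.
Total = 1 + 2 + 1 + 8 = 12.
Dimension = 12

12


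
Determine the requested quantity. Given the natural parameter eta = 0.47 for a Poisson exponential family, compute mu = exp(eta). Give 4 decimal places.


Expectation parameter for Poisson exponential family:
mu = exp(eta).
eta = 0.47.
mu = exp(0.47) = 1.6000

1.6000


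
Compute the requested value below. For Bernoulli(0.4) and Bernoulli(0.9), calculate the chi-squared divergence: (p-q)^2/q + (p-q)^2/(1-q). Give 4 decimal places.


Chi-squared divergence between Bernoulli distributions:
chi^2 = (p-q)^2/q + (p-q)^2/(1-q).
p = 0.4, q = 0.9, p-q = -0.5.
(p-q)^2 = 0.25.
term1 = 0.25/0.9 = 0.277778.
term2 = 0.25/0.1 = 2.5.
chi^2 = 0.277778 + 2.5 = 2.7778

2.7778


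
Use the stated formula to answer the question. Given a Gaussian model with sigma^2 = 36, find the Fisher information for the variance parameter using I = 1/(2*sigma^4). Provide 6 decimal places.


Fisher information for variance: I(sigma^2) = 1/(2*sigma^4).
sigma^2 = 36, so sigma^4 = 1296.
I = 1/(2*1296) = 1/2592 = 0.000386

0.000386


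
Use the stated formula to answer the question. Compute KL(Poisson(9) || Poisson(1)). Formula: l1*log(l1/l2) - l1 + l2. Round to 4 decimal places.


KL divergence for Poisson:
KL = l1*log(l1/l2) - l1 + l2.
l1 = 9, l2 = 1.
log(9/1) = 2.197225.
l1*log(l1/l2) = 9 * 2.197225 = 19.775021.
KL = 19.775021 - 9 + 1 = 11.7750

11.7750


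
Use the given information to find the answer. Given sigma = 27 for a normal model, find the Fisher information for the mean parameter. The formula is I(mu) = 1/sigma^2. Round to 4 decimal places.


The Fisher information for the mean of a normal distribution is I(mu) = 1/sigma^2.
sigma = 27, so sigma^2 = 729.
I(mu) = 1/729 = 0.0014

0.0014


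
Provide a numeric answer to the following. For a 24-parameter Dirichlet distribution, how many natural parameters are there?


Exponential family dimension calculation:
Dirichlet with 24 components has 24 natural parameters.

24


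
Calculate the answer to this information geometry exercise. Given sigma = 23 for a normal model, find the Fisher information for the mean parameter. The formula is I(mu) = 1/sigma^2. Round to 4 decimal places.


The Fisher information for the mean of a normal distribution is I(mu) = 1/sigma^2.
sigma = 23, so sigma^2 = 529.
I(mu) = 1/529 = 0.0019

0.0019


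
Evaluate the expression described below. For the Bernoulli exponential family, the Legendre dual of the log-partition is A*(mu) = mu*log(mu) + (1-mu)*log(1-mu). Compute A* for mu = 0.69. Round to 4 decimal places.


Legendre transform for Bernoulli:
A*(mu) = mu*log(mu) + (1-mu)*log(1-mu).
mu = 0.69, 1-mu = 0.31.
mu*log(mu) = 0.69*log(0.69) = -0.256034.
(1-mu)*log(1-mu) = 0.31*log(0.31) = -0.363067.
A* = -0.256034 + -0.363067 = -0.6191

-0.6191


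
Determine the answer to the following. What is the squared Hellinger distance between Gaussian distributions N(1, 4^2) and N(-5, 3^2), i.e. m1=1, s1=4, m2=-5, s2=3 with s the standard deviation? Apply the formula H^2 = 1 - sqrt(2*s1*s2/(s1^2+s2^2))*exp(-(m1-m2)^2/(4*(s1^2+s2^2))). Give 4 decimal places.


Squared Hellinger distance for Gaussians:
H^2 = 1 - sqrt(2*s1*s2/(s1^2+s2^2)) * exp(-(m1-m2)^2/(4*(s1^2+s2^2))).
s1^2 = 16, s2^2 = 9, s1^2+s2^2 = 25.
sqrt(2*4*3/(25)) = 0.979796.
(m1-m2)^2 = (6)^2 = 36.
exp(-36/(4*25)) = exp(-0.36) = 0.697676.
H^2 = 1 - 0.979796*0.697676 = 0.3164

0.3164


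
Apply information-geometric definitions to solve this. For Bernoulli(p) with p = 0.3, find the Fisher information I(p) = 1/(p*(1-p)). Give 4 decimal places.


For Bernoulli(p), Fisher information is I(p) = 1/(p*(1-p)).
p = 0.3, 1-p = 0.7.
p*(1-p) = 0.21.
I(p) = 1/0.21 = 4.7619

4.7619


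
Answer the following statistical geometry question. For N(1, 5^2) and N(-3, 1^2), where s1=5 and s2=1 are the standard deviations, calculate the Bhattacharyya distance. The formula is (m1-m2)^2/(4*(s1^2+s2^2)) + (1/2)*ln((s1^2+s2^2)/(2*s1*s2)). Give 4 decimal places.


Bhattacharyya distance between two Gaussians:
DB = (m1-m2)^2/(4*(s1^2+s2^2)) + (1/2)*ln((s1^2+s2^2)/(2*s1*s2)).
(m1-m2)^2 = (4)^2 = 16.
s1^2+s2^2 = 25 + 1 = 26.
term1 = 16/104 = 0.153846.
term2 = 0.5*ln(26/10.0) = 0.477756.
DB = 0.153846 + 0.477756 = 0.6316

0.6316


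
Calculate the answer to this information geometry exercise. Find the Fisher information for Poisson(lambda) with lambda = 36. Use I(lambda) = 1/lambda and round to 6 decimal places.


Fisher information for Poisson: I(lambda) = 1/lambda.
lambda = 36.
I(lambda) = 1/36 = 0.027778

0.027778


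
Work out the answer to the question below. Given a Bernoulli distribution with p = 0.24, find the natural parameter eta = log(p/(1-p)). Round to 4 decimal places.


Natural parameter for Bernoulli: eta = log(p/(1-p)).
p = 0.24, 1-p = 0.76.
p/(1-p) = 0.315789.
eta = log(0.315789) = -1.1527

-1.1527


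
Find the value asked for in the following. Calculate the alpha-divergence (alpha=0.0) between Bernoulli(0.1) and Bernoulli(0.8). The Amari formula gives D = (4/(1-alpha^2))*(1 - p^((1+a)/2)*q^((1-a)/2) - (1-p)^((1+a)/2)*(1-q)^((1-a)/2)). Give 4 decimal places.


Amari alpha-divergence:
D = (4/(1-alpha^2))*(1 - p^((1+a)/2)*q^((1-a)/2) - (1-p)^((1+a)/2)*(1-q)^((1-a)/2)).
alpha = 0.0, p = 0.1, q = 0.8.
e1 = (1+alpha)/2 = 0.5, e2 = (1-alpha)/2 = 0.5.
t1 = p^e1 * q^e2 = 0.1^0.5 * 0.8^0.5 = 0.282843.
t2 = (1-p)^e1 * (1-q)^e2 = 0.9^0.5 * 0.2^0.5 = 0.424264.
4/(1-alpha^2) = 4.0.
D = 4.0*(1 - 0.282843 - 0.424264) = 1.1716

1.1716


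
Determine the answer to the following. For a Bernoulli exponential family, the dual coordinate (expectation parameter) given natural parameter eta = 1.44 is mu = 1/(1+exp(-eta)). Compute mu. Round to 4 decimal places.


Dual coordinate (expectation parameter) for Bernoulli:
mu = 1/(1+exp(-eta)).
eta = 1.44.
exp(-eta) = exp(-1.44) = 0.236928.
mu = 1/(1+0.236928) = 0.8085

0.8085


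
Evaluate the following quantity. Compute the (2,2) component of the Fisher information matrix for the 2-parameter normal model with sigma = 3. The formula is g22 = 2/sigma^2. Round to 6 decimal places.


For the 2-parameter normal family, the Fisher metric has:
  g11 = 1/sigma^2, g22 = 2/sigma^2.
sigma = 3, sigma^2 = 9.
g22 = 0.222222

0.222222


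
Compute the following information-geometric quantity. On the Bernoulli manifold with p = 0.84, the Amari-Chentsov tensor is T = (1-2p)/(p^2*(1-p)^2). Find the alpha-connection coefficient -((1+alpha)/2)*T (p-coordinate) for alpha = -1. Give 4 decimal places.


Skewness (Amari-Chentsov) tensor: T = (1-2p)/(p^2*(1-p)^2).
p = 0.84, 1-2p = -0.68, p^2 = 0.7056, (1-p)^2 = 0.0256.
T = -0.68/(0.7056 * 0.0256) = -37.645266.
In the p-coordinate, Gamma^(alpha) = Gamma^(0) - (alpha/2)*T with Gamma^(0) = (1/2)*g'(p) = -T/2,
so Gamma^(alpha) = -((1+alpha)/2)*T.
alpha = -1, -(1+alpha)/2 = 0.0.
Gamma = 0.0 * -37.645266 = 0.0000

0.0000


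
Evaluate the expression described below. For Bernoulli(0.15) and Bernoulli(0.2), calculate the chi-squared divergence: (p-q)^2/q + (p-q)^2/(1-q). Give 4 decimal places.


Chi-squared divergence between Bernoulli distributions:
chi^2 = (p-q)^2/q + (p-q)^2/(1-q).
p = 0.15, q = 0.2, p-q = -0.05.
(p-q)^2 = 0.0025.
term1 = 0.0025/0.2 = 0.0125.
term2 = 0.0025/0.8 = 0.003125.
chi^2 = 0.0125 + 0.003125 = 0.0156

0.0156


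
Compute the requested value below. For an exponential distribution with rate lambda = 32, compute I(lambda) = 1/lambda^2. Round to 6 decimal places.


Fisher information for exponential: I(lambda) = 1/lambda^2.
lambda = 32, lambda^2 = 1024.
I = 1/1024 = 0.000977

0.000977


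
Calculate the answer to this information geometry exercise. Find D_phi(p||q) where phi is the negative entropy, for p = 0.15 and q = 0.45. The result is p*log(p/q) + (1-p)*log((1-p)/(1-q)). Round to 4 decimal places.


Bregman divergence with negative entropy generator:
D = p*log(p/q) + (1-p)*log((1-p)/(1-q)).
p = 0.15, q = 0.45.
p*log(p/q) = 0.15*log(0.15/0.45) = -0.164792.
(1-p)*log((1-p)/(1-q)) = 0.85*log(0.85/0.55) = 0.37002.
D = -0.164792 + 0.37002 = 0.2052

0.2052


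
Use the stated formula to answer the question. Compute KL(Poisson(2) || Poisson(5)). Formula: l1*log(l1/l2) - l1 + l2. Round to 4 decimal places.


KL divergence for Poisson:
KL = l1*log(l1/l2) - l1 + l2.
l1 = 2, l2 = 5.
log(2/5) = -0.916291.
l1*log(l1/l2) = 2 * -0.916291 = -1.832581.
KL = -1.832581 - 2 + 5 = 1.1674

1.1674


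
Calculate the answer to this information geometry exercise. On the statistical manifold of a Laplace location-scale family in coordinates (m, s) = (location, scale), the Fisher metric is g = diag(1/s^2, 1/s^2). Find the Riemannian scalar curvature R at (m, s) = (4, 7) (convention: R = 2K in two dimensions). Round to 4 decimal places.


The metric has the form g = (A dm^2 + B ds^2)/s^2 with A = 1, B = 1.
Substitute u = sqrt(A/B)*m: g = B*(du^2 + ds^2)/s^2, i.e. B times the
Poincare upper half-plane metric, which has constant Gaussian curvature -1.
Scaling a 2D metric by a constant c divides the Gaussian curvature by c,
so K = -1/B = -1/(1) = -1.0000 everywhere (the point (m, s) = (4, 7) is irrelevant:
the curvature is constant).
Scalar curvature in dimension 2: R = 2K = -2/(1) = -2.0000.

-2.0000


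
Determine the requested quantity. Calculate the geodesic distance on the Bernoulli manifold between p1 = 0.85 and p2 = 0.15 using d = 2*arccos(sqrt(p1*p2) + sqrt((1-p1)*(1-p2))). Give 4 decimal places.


Geodesic distance on Bernoulli manifold:
d(p1,p2) = 2*arccos(sqrt(p1*p2) + sqrt((1-p1)*(1-p2))).
sqrt(p1*p2) = sqrt(0.85*0.15) = 0.357071.
sqrt((1-p1)*(1-p2)) = sqrt(0.15*0.85) = 0.357071.
arg = 0.357071 + 0.357071 = 0.714143.
d = 2*arccos(0.714143) = 1.5508

1.5508


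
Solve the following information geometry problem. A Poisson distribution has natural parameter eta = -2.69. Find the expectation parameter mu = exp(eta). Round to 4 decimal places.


Expectation parameter for Poisson exponential family:
mu = exp(eta).
eta = -2.69.
mu = exp(-2.69) = 0.0679

0.0679


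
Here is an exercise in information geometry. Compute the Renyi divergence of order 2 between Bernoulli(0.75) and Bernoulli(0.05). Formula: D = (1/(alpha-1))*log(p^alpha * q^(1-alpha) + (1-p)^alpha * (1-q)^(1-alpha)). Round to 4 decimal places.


Renyi divergence of order alpha between Bernoulli distributions:
D = (1/(alpha-1))*log(p^alpha * q^(1-alpha) + (1-p)^alpha * (1-q)^(1-alpha)).
alpha = 2, p = 0.75, q = 0.05.
p^alpha * q^(1-alpha) = 0.75^2 * 0.05^-1 = 11.25.
(1-p)^alpha * (1-q)^(1-alpha) = 0.25^2 * 0.95^-1 = 0.065789.
sum = 11.25 + 0.065789 = 11.315789.
D = (1/1)*log(11.315789) = 2.4262

2.4262


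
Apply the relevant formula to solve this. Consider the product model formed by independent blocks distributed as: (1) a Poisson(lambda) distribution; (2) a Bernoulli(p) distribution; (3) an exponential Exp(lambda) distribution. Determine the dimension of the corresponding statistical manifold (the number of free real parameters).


The dimension of a statistical manifold equals the number of free
(independent) real parameters of the model. For a product of independent
blocks the parameter counts add.
- Poisson (lambda): 1.
- Bernoulli (p): 1.
- exponential (lambda): 1.
Total = 1 + 1 + 1 = 3.
Dimension = 3

3


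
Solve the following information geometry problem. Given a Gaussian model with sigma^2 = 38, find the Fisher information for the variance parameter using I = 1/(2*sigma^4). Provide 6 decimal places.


Fisher information for variance: I(sigma^2) = 1/(2*sigma^4).
sigma^2 = 38, so sigma^4 = 1444.
I = 1/(2*1444) = 1/2888 = 0.000346

0.000346


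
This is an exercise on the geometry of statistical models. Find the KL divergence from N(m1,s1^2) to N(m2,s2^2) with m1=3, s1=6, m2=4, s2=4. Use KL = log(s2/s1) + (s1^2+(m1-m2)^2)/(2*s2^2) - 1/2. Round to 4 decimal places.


KL divergence between normal distributions:
KL = log(s2/s1) + (s1^2 + (m1-m2)^2)/(2*s2^2) - 1/2.
log(4/6) = -0.405465.
(6^2 + (3-4)^2)/(2*4^2) = (36 + 1)/32 = 1.15625.
KL = -0.405465 + 1.15625 - 0.5 = 0.2508

0.2508


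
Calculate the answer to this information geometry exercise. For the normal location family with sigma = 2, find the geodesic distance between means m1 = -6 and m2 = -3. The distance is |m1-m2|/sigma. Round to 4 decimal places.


On the fixed-variance normal subfamily, geodesic distance = |m1-m2|/sigma.
|-6 - -3| = 3.
sigma = 2.
d = 3/2 = 1.5000

1.5000


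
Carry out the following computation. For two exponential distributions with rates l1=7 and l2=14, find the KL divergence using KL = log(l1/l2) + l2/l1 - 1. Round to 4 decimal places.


KL divergence for exponential family:
KL = log(l1/l2) + l2/l1 - 1.
log(7/14) = -0.693147.
14/7 = 2.0.
KL = -0.693147 + 2.0 - 1 = 0.3069

0.3069


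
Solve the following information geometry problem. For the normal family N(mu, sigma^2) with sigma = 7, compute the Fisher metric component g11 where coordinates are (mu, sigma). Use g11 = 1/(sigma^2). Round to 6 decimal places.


For the 2-parameter normal family, the Fisher metric has:
  g11 = 1/sigma^2, g22 = 2/sigma^2.
sigma = 7, sigma^2 = 49.
g11 = 0.020408

0.020408


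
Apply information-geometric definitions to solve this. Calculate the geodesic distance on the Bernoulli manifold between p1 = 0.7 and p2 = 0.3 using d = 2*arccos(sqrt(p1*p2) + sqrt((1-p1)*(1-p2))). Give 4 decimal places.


Geodesic distance on Bernoulli manifold:
d(p1,p2) = 2*arccos(sqrt(p1*p2) + sqrt((1-p1)*(1-p2))).
sqrt(p1*p2) = sqrt(0.7*0.3) = 0.458258.
sqrt((1-p1)*(1-p2)) = sqrt(0.3*0.7) = 0.458258.
arg = 0.458258 + 0.458258 = 0.916515.
d = 2*arccos(0.916515) = 0.8230

0.8230


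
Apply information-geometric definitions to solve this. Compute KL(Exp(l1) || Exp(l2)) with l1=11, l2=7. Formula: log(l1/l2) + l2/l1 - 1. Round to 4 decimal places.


KL divergence for exponential family:
KL = log(l1/l2) + l2/l1 - 1.
log(11/7) = 0.451985.
7/11 = 0.636364.
KL = 0.451985 + 0.636364 - 1 = 0.0883

0.0883


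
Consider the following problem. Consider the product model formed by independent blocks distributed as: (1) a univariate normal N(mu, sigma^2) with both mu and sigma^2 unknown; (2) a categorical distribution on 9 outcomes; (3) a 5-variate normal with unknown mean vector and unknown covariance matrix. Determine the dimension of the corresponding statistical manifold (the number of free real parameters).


The dimension of a statistical manifold equals the number of free
(independent) real parameters of the model. For a product of independent
blocks the parameter counts add.
- normal (mu, sigma^2): 2.
- categorical on 9 outcomes (probabilities sum to 1): 9-1 = 8.
- 5-variate normal: 5 (mean) + 5*6/2 = 15 (symmetric covariance) = 20.
Total = 2 + 8 + 20 = 30.
Dimension = 30

30


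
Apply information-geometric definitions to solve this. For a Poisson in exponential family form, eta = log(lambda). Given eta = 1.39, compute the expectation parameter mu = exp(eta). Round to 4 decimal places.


Expectation parameter for Poisson exponential family:
mu = exp(eta).
eta = 1.39.
mu = exp(1.39) = 4.0149

4.0149


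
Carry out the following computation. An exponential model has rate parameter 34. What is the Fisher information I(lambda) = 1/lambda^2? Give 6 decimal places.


Fisher information for exponential: I(lambda) = 1/lambda^2.
lambda = 34, lambda^2 = 1156.
I = 1/1156 = 0.000865

0.000865


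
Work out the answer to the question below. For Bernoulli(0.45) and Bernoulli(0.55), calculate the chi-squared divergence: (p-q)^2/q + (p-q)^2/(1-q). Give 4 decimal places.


Chi-squared divergence between Bernoulli distributions:
chi^2 = (p-q)^2/q + (p-q)^2/(1-q).
p = 0.45, q = 0.55, p-q = -0.1.
(p-q)^2 = 0.01.
term1 = 0.01/0.55 = 0.018182.
term2 = 0.01/0.45 = 0.022222.
chi^2 = 0.018182 + 0.022222 = 0.0404

0.0404


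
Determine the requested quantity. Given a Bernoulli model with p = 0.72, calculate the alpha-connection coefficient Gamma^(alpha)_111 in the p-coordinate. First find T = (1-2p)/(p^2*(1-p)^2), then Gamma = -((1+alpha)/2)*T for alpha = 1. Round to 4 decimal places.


Skewness (Amari-Chentsov) tensor: T = (1-2p)/(p^2*(1-p)^2).
p = 0.72, 1-2p = -0.44, p^2 = 0.5184, (1-p)^2 = 0.0784.
T = -0.44/(0.5184 * 0.0784) = -10.82609.
In the p-coordinate, Gamma^(alpha) = Gamma^(0) - (alpha/2)*T with Gamma^(0) = (1/2)*g'(p) = -T/2,
so Gamma^(alpha) = -((1+alpha)/2)*T.
alpha = 1, -(1+alpha)/2 = -1.0.
Gamma = -1.0 * -10.82609 = 10.8261

10.8261


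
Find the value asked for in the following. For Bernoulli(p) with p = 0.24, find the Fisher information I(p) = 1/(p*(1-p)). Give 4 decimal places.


For Bernoulli(p), Fisher information is I(p) = 1/(p*(1-p)).
p = 0.24, 1-p = 0.76.
p*(1-p) = 0.1824.
I(p) = 1/0.1824 = 5.4825

5.4825


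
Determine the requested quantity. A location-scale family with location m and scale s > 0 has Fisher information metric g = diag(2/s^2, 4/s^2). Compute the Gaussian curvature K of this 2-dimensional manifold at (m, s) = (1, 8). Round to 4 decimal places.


The metric has the form g = (A dm^2 + B ds^2)/s^2 with A = 2, B = 4.
Substitute u = sqrt(A/B)*m: g = B*(du^2 + ds^2)/s^2, i.e. B times the
Poincare upper half-plane metric, which has constant Gaussian curvature -1.
Scaling a 2D metric by a constant c divides the Gaussian curvature by c,
so K = -1/B = -1/(4) = -0.2500 everywhere (the point (m, s) = (1, 8) is irrelevant:
the curvature is constant).
The requested Gaussian curvature is K = -0.2500.

-0.2500


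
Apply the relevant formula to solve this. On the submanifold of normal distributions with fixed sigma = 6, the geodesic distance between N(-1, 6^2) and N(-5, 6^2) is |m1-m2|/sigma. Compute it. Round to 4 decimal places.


On the fixed-variance normal subfamily, geodesic distance = |m1-m2|/sigma.
|-1 - -5| = 4.
sigma = 6.
d = 4/6 = 0.6667

0.6667


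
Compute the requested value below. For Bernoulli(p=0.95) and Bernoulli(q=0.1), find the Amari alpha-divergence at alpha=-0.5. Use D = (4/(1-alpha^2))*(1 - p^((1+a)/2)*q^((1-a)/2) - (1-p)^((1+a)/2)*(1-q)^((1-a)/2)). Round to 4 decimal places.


Amari alpha-divergence:
D = (4/(1-alpha^2))*(1 - p^((1+a)/2)*q^((1-a)/2) - (1-p)^((1+a)/2)*(1-q)^((1-a)/2)).
alpha = -0.5, p = 0.95, q = 0.1.
e1 = (1+alpha)/2 = 0.25, e2 = (1-alpha)/2 = 0.75.
t1 = p^e1 * q^e2 = 0.95^0.25 * 0.1^0.75 = 0.175562.
t2 = (1-p)^e1 * (1-q)^e2 = 0.05^0.25 * 0.9^0.75 = 0.436943.
4/(1-alpha^2) = 5.333333.
D = 5.333333*(1 - 0.175562 - 0.436943) = 2.0666

2.0666


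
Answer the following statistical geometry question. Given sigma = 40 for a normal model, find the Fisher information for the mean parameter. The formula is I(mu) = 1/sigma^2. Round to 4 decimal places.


The Fisher information for the mean of a normal distribution is I(mu) = 1/sigma^2.
sigma = 40, so sigma^2 = 1600.
I(mu) = 1/1600 = 0.0006

0.0006


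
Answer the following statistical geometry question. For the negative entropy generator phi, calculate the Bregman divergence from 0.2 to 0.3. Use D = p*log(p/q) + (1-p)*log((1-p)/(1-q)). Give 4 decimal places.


Bregman divergence with negative entropy generator:
D = p*log(p/q) + (1-p)*log((1-p)/(1-q)).
p = 0.2, q = 0.3.
p*log(p/q) = 0.2*log(0.2/0.3) = -0.081093.
(1-p)*log((1-p)/(1-q)) = 0.8*log(0.8/0.7) = 0.106825.
D = -0.081093 + 0.106825 = 0.0257

0.0257


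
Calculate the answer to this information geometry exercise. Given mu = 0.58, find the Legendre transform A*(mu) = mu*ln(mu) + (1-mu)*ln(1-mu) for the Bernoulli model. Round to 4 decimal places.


Legendre transform for Bernoulli:
A*(mu) = mu*log(mu) + (1-mu)*log(1-mu).
mu = 0.58, 1-mu = 0.42.
mu*log(mu) = 0.58*log(0.58) = -0.315942.
(1-mu)*log(1-mu) = 0.42*log(0.42) = -0.36435.
A* = -0.315942 + -0.36435 = -0.6803

-0.6803


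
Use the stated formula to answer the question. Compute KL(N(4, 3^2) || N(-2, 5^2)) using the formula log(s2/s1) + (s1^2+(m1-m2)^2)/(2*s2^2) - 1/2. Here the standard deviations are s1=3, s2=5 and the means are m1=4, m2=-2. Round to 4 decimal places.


KL divergence between normal distributions:
KL = log(s2/s1) + (s1^2 + (m1-m2)^2)/(2*s2^2) - 1/2.
log(5/3) = 0.510826.
(3^2 + (4--2)^2)/(2*5^2) = (9 + 36)/50 = 0.9.
KL = 0.510826 + 0.9 - 0.5 = 0.9108

0.9108


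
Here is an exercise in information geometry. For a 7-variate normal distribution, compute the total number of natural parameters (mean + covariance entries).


Exponential family dimension calculation:
For 7-dim MVN: mean has 7 params, covariance has 7*8/2 = 28 unique entries.
Total dim = 7 + 28 = 35.

35


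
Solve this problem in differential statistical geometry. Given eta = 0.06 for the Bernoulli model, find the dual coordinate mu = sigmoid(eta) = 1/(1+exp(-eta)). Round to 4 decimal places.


Dual coordinate (expectation parameter) for Bernoulli:
mu = 1/(1+exp(-eta)).
eta = 0.06.
exp(-eta) = exp(-0.06) = 0.941765.
mu = 1/(1+0.941765) = 0.5150

0.5150


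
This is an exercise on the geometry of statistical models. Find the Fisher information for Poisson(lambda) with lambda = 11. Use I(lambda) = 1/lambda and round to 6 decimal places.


Fisher information for Poisson: I(lambda) = 1/lambda.
lambda = 11.
I(lambda) = 1/11 = 0.090909

0.090909


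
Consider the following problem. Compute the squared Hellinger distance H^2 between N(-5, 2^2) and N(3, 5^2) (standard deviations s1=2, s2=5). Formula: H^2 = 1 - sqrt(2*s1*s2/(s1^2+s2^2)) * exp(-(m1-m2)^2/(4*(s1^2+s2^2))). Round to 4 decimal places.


Squared Hellinger distance for Gaussians:
H^2 = 1 - sqrt(2*s1*s2/(s1^2+s2^2)) * exp(-(m1-m2)^2/(4*(s1^2+s2^2))).
s1^2 = 4, s2^2 = 25, s1^2+s2^2 = 29.
sqrt(2*2*5/(29)) = 0.830455.
(m1-m2)^2 = (-8)^2 = 64.
exp(-64/(4*29)) = exp(-0.551724) = 0.575956.
H^2 = 1 - 0.830455*0.575956 = 0.5217

0.5217


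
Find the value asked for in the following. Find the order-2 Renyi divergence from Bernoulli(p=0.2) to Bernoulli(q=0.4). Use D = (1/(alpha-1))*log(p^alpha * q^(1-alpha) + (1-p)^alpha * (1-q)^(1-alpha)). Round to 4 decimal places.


Renyi divergence of order alpha between Bernoulli distributions:
D = (1/(alpha-1))*log(p^alpha * q^(1-alpha) + (1-p)^alpha * (1-q)^(1-alpha)).
alpha = 2, p = 0.2, q = 0.4.
p^alpha * q^(1-alpha) = 0.2^2 * 0.4^-1 = 0.1.
(1-p)^alpha * (1-q)^(1-alpha) = 0.8^2 * 0.6^-1 = 1.066667.
sum = 0.1 + 1.066667 = 1.166667.
D = (1/1)*log(1.166667) = 0.1542

0.1542


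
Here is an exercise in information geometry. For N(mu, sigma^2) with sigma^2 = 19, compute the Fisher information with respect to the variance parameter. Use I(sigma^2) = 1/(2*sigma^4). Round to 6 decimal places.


Fisher information for variance: I(sigma^2) = 1/(2*sigma^4).
sigma^2 = 19, so sigma^4 = 361.
I = 1/(2*361) = 1/722 = 0.001385

0.001385


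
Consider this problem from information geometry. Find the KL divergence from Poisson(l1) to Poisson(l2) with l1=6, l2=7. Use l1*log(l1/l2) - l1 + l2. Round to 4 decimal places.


KL divergence for Poisson:
KL = l1*log(l1/l2) - l1 + l2.
l1 = 6, l2 = 7.
log(6/7) = -0.154151.
l1*log(l1/l2) = 6 * -0.154151 = -0.924904.
KL = -0.924904 - 6 + 7 = 0.0751

0.0751


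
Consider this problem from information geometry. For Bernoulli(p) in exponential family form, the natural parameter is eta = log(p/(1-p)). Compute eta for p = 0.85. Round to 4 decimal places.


Natural parameter for Bernoulli: eta = log(p/(1-p)).
p = 0.85, 1-p = 0.15.
p/(1-p) = 5.666667.
eta = log(5.666667) = 1.7346

1.7346


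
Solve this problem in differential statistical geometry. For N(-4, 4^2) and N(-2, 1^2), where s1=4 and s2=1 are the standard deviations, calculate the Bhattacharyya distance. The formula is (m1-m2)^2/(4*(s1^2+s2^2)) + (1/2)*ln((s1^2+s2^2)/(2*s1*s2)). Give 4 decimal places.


Bhattacharyya distance between two Gaussians:
DB = (m1-m2)^2/(4*(s1^2+s2^2)) + (1/2)*ln((s1^2+s2^2)/(2*s1*s2)).
(m1-m2)^2 = (-2)^2 = 4.
s1^2+s2^2 = 16 + 1 = 17.
term1 = 4/68 = 0.058824.
term2 = 0.5*ln(17/8.0) = 0.376886.
DB = 0.058824 + 0.376886 = 0.4357

0.4357


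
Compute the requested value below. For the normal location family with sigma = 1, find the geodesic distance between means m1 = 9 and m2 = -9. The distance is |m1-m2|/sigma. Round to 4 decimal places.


On the fixed-variance normal subfamily, geodesic distance = |m1-m2|/sigma.
|9 - -9| = 18.
sigma = 1.
d = 18/1 = 18.0000

18.0000


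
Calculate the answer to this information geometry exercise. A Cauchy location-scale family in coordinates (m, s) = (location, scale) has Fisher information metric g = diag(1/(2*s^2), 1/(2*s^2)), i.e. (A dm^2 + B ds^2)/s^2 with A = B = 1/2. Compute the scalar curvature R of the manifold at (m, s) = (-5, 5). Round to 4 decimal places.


The metric has the form g = (A dm^2 + B ds^2)/s^2 with A = 1/2, B = 1/2.
Substitute u = sqrt(A/B)*m: g = B*(du^2 + ds^2)/s^2, i.e. B times the
Poincare upper half-plane metric, which has constant Gaussian curvature -1.
Scaling a 2D metric by a constant c divides the Gaussian curvature by c,
so K = -1/B = -1/(1/2) = -2.0000 everywhere (the point (m, s) = (-5, 5) is irrelevant:
the curvature is constant).
Scalar curvature in dimension 2: R = 2K = -2/(1/2) = -4.0000.

-4.0000
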